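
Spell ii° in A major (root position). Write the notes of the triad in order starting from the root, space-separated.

The root, B, is scale degree 2 — the same note in A major and A minor; only the chord quality changes. In A minor the chord on B is B–D–F.

B D F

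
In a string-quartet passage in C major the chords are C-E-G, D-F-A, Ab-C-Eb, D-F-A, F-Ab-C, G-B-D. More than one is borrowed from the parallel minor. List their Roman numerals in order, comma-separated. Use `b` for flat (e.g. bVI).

bVI, iv

C major has the diatonic set C, Dm, Em, F, G, Am, Bdim. C–E–G = C, D–F–A = Dm and G–B–D = G all belong to that set. But Ab–C–Eb is foreign: the diatonic vi on degree 6 is Am, whereas Ab comes from C minor. It is labeled bVI. F–Ab–C is not: scale degree 4 in C major carries F (IV). In C minor the chord on that degree is Fm, so here it functions as iv, borrowed from the parallel minor.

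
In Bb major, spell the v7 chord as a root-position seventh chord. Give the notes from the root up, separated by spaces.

F Ab C Eb

The root, F, is scale degree 5 — the same note in Bb major and Bb minor; only the chord quality changes. Stacking thirds in Bb minor on F gives F–Ab–C–Eb.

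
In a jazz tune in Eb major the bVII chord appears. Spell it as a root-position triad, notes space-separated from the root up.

Scale degree 7 in Eb major is D. bVII uses the lowered form, Db, taken from Eb minor. In Eb minor the chord on Db is Db–F–Ab.

Db F Ab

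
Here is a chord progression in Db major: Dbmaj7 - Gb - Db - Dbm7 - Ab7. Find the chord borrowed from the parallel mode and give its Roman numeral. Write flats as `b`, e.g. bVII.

i7

The diatonic triads in Db major are Db, Ebm, Fm, Gb, Ab, Bbm, Cdim. Dbmaj7, Gb, Db and Ab7 all belong to that set. Dbm7 (Db–Fb–Ab–Cb) doesn't fit — on degree 1 Db major would have Db (I). Dbm7 is the degree-1 chord of Db minor, so it is the borrowed i7.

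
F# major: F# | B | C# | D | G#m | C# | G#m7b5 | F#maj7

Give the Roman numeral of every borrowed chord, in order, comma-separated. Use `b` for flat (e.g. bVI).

bVI, iiø7

In F# major the diatonic chords are F#, G#m, A#m, B, C#, D#m, E#dim. F#, B, C#, G#m and F#maj7 are all diatonic. But D (D–F#–A) is foreign: the diatonic vi on degree 6 is D#m, whereas D comes from F# minor. It is labeled bVI. G#m7b5 (G#–B–D–F#) is not: scale degree 2 in F# major carries G#m (ii). In F# minor the chord on that degree is G#m7b5, so here it functions as iiø7, borrowed from the parallel minor.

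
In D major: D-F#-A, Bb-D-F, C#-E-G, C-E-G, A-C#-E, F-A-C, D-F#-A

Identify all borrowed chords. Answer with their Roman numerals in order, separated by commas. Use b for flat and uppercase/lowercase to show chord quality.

In D major the diatonic chords are D, Em, F#m, G, A, Bm, C#dim. Of the given chords, D–F#–A = D, C#–E–G = C#dim and A–C#–E = A are diatonic. But Bb–D–F is foreign: the diatonic vi on degree 6 is Bm, whereas Bb comes from D minor. It is labeled bVI. But C–E–G is foreign: the diatonic vii° on degree 7 is C#dim, whereas C comes from D minor. It is labeled bVII. But F–A–C is foreign: the diatonic iii on degree 3 is F#m, whereas F comes from D minor. It is labeled bIII.

bVI, bVII, bIII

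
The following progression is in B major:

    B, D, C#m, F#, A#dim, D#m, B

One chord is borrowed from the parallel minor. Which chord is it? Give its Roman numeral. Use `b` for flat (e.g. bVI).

bIII

B major has the diatonic set B, C#m, D#m, E, F#, G#m, A#dim. B, C#m, F#, A#dim and D#m are all diatonic. D (D–F#–A) doesn't fit — on degree 3 B major would have D#m (iii). D is the degree-3 chord of B minor, so it is the borrowed bIII.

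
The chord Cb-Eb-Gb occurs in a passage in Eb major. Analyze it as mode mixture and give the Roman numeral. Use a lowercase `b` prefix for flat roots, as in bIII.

bVI

Cb is the lowered form of scale degree 6 in Eb major (the diatonic degree 6 is C). Cb–Eb–Gb is a major chord — the form found in Eb minor, not the diatonic vi (Cm). Borrowed into Eb major it is written bVI.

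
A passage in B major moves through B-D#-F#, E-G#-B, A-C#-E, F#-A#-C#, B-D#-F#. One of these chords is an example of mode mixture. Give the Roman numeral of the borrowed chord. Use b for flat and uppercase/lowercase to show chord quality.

In B major the diatonic chords are B, C#m, D#m, E, F#, G#m, A#dim. B–D#–F# = B, E–G#–B = E and F#–A#–C# = F# all belong to that set. A–C#–E is not: scale degree 7 in B major carries A#dim (vii°). In B minor the chord on that degree is A, so here it functions as bVII, borrowed from the parallel minor.

bVII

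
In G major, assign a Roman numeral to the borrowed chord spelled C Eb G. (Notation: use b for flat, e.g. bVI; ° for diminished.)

The root C is the diatonic 4th degree of G major; the borrowing shows in the chord quality. C–Eb–G is a minor chord — the form found in G minor, not the diatonic IV (C). Borrowed into G major it is written iv.

iv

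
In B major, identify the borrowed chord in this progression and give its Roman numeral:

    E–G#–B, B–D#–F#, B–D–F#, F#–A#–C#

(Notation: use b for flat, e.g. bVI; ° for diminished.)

B major has the diatonic set B, C#m, D#m, E, F#, G#m, A#dim. E–G#–B = E, B–D#–F# = B and F#–A#–C# = F# are all diatonic. B–D–F# is not: scale degree 1 in B major carries B (I). In B minor the chord on that degree is Bm, so here it functions as i, borrowed from the parallel minor.

i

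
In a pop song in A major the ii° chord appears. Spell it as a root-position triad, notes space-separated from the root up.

B D F

The root, B, is scale degree 2 — the same note in A major and A minor; only the chord quality changes. In A minor the chord on B is B–D–F.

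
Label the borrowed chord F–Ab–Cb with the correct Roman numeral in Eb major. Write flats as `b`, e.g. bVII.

The root F is the diatonic 2nd degree of Eb major; the borrowing shows in the chord quality. The diatonic chord on degree 2 would be Fm (ii), but F–Ab–Cb is the diminished chord from Eb minor. As a borrowed chord it is labeled ii°.

ii°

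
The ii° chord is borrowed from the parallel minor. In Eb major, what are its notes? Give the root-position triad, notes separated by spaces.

ii° is built on scale degree 2, which is F in both Eb major and its parallel. In Eb minor the chord on F is F–Ab–Cb.

F Ab Cb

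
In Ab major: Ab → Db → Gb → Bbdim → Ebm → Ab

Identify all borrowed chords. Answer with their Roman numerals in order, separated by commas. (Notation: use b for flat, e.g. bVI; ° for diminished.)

Ab major has the diatonic set Ab, Bbm, Cm, Db, Eb, Fm, Gdim. Ab and Db are both diatonic. Gb (Gb–Bb–Db) is not: scale degree 7 in Ab major carries Gdim (vii°). In Ab minor the chord on that degree is Gb, so here it functions as bVII, borrowed from the parallel minor. Bbdim (Bb–Db–Fb) is not: scale degree 2 in Ab major carries Bbm (ii). In Ab minor the chord on that degree is Bbdim, so here it functions as ii°, borrowed from the parallel minor. But Ebm (Eb–Gb–Bb) is foreign: the diatonic V on degree 5 is Eb, whereas Ebm comes from Ab minor. It is labeled v.

bVII, ii°, v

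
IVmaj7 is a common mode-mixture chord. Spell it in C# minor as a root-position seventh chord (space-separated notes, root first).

F# A# C# E#

The root, F#, is scale degree 4 — the same note in C# minor and C# major; only the chord quality changes. Building the major-seventh chord from the parallel major on F#: F#–A#–C#–E#.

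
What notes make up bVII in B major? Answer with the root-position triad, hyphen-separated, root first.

A-C#-E

bVII is built on the lowered scale degree 7. In B major degree 7 is A#; lowered it becomes A. In B minor the chord on A is A–C#–E.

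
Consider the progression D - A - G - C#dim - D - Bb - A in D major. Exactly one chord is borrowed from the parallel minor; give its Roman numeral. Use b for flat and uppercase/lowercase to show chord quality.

bVI

In D major the diatonic chords are D, Em, F#m, G, A, Bm, C#dim. D, A, G and C#dim are all diatonic. Bb (Bb–D–F) doesn't fit — on degree 6 D major would have Bm (vi). Bb is the degree-6 chord of D minor, so it is the borrowed bVI.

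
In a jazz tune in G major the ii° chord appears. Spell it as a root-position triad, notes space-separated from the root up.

A C Eb

The root, A, is scale degree 2 — the same note in G major and G minor; only the chord quality changes. Building the diminished chord from the parallel minor on A: A–C–Eb.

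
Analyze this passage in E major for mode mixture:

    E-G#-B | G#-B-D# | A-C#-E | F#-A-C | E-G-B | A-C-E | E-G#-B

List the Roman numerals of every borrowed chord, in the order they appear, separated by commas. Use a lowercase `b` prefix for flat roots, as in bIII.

ii°, i, iv

E major has the diatonic set E, F#m, G#m, A, B, C#m, D#dim. E–G#–B = E, G#–B–D# = G#m and A–C#–E = A all belong to that set. But F#–A–C is foreign: the diatonic ii on degree 2 is F#m, whereas F#dim comes from E minor. It is labeled ii°. E–G–B is not: scale degree 1 in E major carries E (I). In E minor the chord on that degree is Em, so here it functions as i, borrowed from the parallel minor. A–C–E doesn't fit — on degree 4 E major would have A (IV). Am is the degree-4 chord of E minor, so it is the borrowed iv.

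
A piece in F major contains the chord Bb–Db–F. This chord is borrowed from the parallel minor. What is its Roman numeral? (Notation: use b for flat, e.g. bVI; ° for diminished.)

iv

The root Bb is the diatonic 4th degree of F major; the borrowing shows in the chord quality. Diatonically F major has Bb (IV) on that degree; Bb–Db–F is instead the minor chord native to F minor, so it takes the label iv.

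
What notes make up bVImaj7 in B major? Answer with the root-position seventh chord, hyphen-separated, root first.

G-B-D-F#

bVImaj7 is built on the lowered scale degree 6. In B major degree 6 is G#; lowered it becomes G. Building the major-seventh chord from the parallel minor on G: G–B–D–F#.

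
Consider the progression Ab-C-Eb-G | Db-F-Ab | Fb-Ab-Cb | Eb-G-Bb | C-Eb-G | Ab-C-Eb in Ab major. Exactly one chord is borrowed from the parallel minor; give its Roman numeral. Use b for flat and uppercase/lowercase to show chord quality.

Ab major has the diatonic set Ab, Bbm, Cm, Db, Eb, Fm, Gdim. Ab–C–Eb–G = Abmaj7, Db–F–Ab = Db, Eb–G–Bb = Eb, C–Eb–G = Cm and Ab–C–Eb = Ab are all diatonic. Fb–Ab–Cb is not: scale degree 6 in Ab major carries Fm (vi). In Ab minor the chord on that degree is Fb, so here it functions as bVI, borrowed from the parallel minor.

bVI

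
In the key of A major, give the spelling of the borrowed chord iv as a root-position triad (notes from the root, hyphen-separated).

iv is built on scale degree 4, which is D in both A major and its parallel. Building the minor chord from the parallel minor on D: D–F–A.

D-F-A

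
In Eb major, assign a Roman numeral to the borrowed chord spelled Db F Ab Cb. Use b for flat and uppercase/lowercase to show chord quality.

bVII7

Db is the lowered form of scale degree 7 in Eb major (the diatonic degree 7 is D). The diatonic chord on degree 7 would be Ddim (vii°), but Db–F–Ab–Cb is the dominant-seventh chord from Eb minor. As a borrowed chord it is labeled bVII7.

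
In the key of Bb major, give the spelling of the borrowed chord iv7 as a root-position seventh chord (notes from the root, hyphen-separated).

Eb-Gb-Bb-Db

The root, Eb, is scale degree 4 — the same note in Bb major and Bb minor; only the chord quality changes. Stacking thirds in Bb minor on Eb gives Eb–Gb–Bb–Db.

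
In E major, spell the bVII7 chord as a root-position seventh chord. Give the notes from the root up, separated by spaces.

The root of bVII7 is the lowered 7th degree: D# becomes D. In E minor the chord on D is D–F#–A–C.

D F# A C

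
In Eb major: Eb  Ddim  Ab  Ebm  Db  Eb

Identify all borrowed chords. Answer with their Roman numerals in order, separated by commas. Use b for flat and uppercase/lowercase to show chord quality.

i, bVII

The diatonic triads in Eb major are Eb, Fm, Gm, Ab, Bb, Cm, Ddim. Of the given chords, Eb, Ddim and Ab are diatonic. But Ebm (Eb–Gb–Bb) is foreign: the diatonic I on degree 1 is Eb, whereas Ebm comes from Eb minor. It is labeled i. But Db (Db–F–Ab) is foreign: the diatonic vii° on degree 7 is Ddim, whereas Db comes from Eb minor. It is labeled bVII.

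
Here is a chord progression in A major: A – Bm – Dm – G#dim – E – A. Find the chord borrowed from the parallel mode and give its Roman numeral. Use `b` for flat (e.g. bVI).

iv

A major has the diatonic set A, Bm, C#m, D, E, F#m, G#dim. A, Bm, G#dim and E are all diatonic. But Dm (D–F–A) is foreign: the diatonic IV on degree 4 is D, whereas Dm comes from A minor. It is labeled iv.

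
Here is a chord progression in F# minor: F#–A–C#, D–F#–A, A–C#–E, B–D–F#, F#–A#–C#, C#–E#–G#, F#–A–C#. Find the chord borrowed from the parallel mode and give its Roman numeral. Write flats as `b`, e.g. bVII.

I

In F# minor (with V from harmonic minor) the diatonic chords are F#m, G#dim, A, Bm, C#, D, E. F#–A–C# = F#m, D–F#–A = D, A–C#–E = A, B–D–F# = Bm and C#–E#–G# = C# all belong to that set. F#–A#–C# is not: scale degree 1 in F# minor carries F#m (i). In F# major the chord on that degree is F#, so here it functions as I, borrowed from the parallel major.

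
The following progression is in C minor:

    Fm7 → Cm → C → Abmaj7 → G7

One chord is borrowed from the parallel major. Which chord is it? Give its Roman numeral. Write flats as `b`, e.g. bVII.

In C minor (with V from harmonic minor) the diatonic chords are Cm, Ddim, Eb, Fm, G, Ab, Bb. Fm7, Cm, Abmaj7 and G7 all belong to that set. C (C–E–G) is not: scale degree 1 in C minor carries Cm (i). In C major the chord on that degree is C, so here it functions as I, borrowed from the parallel major.

I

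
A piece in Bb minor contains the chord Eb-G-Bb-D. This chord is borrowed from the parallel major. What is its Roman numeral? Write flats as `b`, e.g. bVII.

Eb is scale degree 4 in Bb minor. Diatonically Bb minor has Ebm (iv) on that degree; Eb–G–Bb–D is instead the major-seventh chord native to Bb major, so it takes the label IVmaj7.

IVmaj7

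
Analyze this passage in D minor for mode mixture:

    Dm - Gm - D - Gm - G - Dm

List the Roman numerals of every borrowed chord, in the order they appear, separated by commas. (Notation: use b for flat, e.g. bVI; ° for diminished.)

I, IV

In D minor (with V from harmonic minor) the diatonic chords are Dm, Edim, F, Gm, A, Bb, C. Of the given chords, Dm and Gm are diatonic. But D (D–F#–A) is foreign: the diatonic i on degree 1 is Dm, whereas D comes from D major. It is labeled I. G (G–B–D) doesn't fit — on degree 4 D minor would have Gm (iv). G is the degree-4 chord of D major, so it is the borrowed IV.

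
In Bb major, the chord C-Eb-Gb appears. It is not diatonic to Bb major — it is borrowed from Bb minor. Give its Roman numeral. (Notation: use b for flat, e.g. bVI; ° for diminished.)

C is scale degree 2 in Bb major. Diatonically Bb major has Cm (ii) on that degree; C–Eb–Gb is instead the diminished chord native to Bb minor, so it takes the label ii°.

ii°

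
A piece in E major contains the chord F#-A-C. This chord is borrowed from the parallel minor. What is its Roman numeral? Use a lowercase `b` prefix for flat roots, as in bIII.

The root F# is the diatonic 2nd degree of E major; the borrowing shows in the chord quality. F#–A–C is a diminished chord — the form found in E minor, not the diatonic ii (F#m). Borrowed into E major it is written ii°.

ii°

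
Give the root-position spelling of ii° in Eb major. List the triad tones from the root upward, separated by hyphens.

The root, F, is scale degree 2 — the same note in Eb major and Eb minor; only the chord quality changes. Building the diminished chord from the parallel minor on F: F–Ab–Cb.

F-Ab-Cb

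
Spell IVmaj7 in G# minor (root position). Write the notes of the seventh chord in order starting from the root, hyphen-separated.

The root, C#, is scale degree 4 — the same note in G# minor and G# major; only the chord quality changes. In G# major the chord on C# is C#–E#–G#–B#.

C#-E#-G#-B#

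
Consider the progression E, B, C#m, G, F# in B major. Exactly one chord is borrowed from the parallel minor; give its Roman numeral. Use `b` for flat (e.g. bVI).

B major has the diatonic set B, C#m, D#m, E, F#, G#m, A#dim. E, B, C#m and F# all belong to that set. But G (G–B–D) is foreign: the diatonic vi on degree 6 is G#m, whereas G comes from B minor. It is labeled bVI.

bVI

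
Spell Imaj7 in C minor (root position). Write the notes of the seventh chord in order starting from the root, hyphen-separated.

C-E-G-B

The root, C, is scale degree 1 — the same note in C minor and C major; only the chord quality changes. Building the major-seventh chord from the parallel major on C: C–E–G–B.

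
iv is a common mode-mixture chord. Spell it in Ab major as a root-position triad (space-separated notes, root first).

Db Fb Ab

The root, Db, is scale degree 4 — the same note in Ab major and Ab minor; only the chord quality changes. Stacking thirds in Ab minor on Db gives Db–Fb–Ab.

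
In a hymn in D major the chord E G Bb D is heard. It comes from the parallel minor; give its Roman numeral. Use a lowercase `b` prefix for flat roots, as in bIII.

iiø7

The root E is the diatonic 2nd degree of D major; the borrowing shows in the chord quality. Diatonically D major has Em (ii) on that degree; E–G–Bb–D is instead the half-diminished-seventh chord native to D minor, so it takes the label iiø7.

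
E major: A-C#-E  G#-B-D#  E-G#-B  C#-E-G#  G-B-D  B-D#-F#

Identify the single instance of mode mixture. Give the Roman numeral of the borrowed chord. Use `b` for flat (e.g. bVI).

bIII

E major has the diatonic set E, F#m, G#m, A, B, C#m, D#dim. A–C#–E = A, G#–B–D# = G#m, E–G#–B = E, C#–E–G# = C#m and B–D#–F# = B all belong to that set. G–B–D is not: scale degree 3 in E major carries G#m (iii). In E minor the chord on that degree is G, so here it functions as bIII, borrowed from the parallel minor.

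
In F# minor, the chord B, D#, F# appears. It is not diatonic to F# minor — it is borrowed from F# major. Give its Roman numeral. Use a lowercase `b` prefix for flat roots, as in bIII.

The root B is the diatonic 4th degree of F# minor; the borrowing shows in the chord quality. Diatonically F# minor has Bm (iv) on that degree; B–D#–F# is instead the major chord native to F# major, so it takes the label IV.

IV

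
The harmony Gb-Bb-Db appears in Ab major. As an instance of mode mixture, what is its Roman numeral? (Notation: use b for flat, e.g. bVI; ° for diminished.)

bVII

The root Gb is the lowered 7th scale degree — diatonically Ab major has G there. The diatonic chord on degree 7 would be Gdim (vii°), but Gb–Bb–Db is the major chord from Ab minor. As a borrowed chord it is labeled bVII.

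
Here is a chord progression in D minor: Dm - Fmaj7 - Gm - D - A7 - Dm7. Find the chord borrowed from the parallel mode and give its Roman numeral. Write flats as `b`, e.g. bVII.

D minor has the diatonic set Dm, Edim, F, Gm, A, Bb, C (with V from harmonic minor). Dm, Fmaj7, Gm, A7 and Dm7 are all diatonic. But D (D–F#–A) is foreign: the diatonic i on degree 1 is Dm, whereas D comes from D major. It is labeled I.

I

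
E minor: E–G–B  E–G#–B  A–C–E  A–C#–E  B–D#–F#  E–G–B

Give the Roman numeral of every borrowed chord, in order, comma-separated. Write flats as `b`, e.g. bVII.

The diatonic triads in E minor (with V from harmonic minor) are Em, F#dim, G, Am, B, C, D. Of the given chords, E–G–B = Em, A–C–E = Am and B–D#–F# = B are diatonic. E–G#–B doesn't fit — on degree 1 E minor would have Em (i). E is the degree-1 chord of E major, so it is the borrowed I. A–C#–E is not: scale degree 4 in E minor carries Am (iv). In E major the chord on that degree is A, so here it functions as IV, borrowed from the parallel major.

I, IV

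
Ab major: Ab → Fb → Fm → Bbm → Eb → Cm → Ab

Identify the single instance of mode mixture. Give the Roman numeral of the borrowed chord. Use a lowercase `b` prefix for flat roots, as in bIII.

bVI

Ab major has the diatonic set Ab, Bbm, Cm, Db, Eb, Fm, Gdim. Ab, Fm, Bbm, Eb and Cm all belong to that set. Fb (Fb–Ab–Cb) doesn't fit — on degree 6 Ab major would have Fm (vi). Fb is the degree-6 chord of Ab minor, so it is the borrowed bVI.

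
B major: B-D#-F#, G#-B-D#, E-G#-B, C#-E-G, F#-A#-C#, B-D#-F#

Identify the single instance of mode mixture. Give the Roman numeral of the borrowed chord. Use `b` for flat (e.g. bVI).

B major has the diatonic set B, C#m, D#m, E, F#, G#m, A#dim. Of the given chords, B–D#–F# = B, G#–B–D# = G#m, E–G#–B = E and F#–A#–C# = F# are diatonic. C#–E–G doesn't fit — on degree 2 B major would have C#m (ii). C#dim is the degree-2 chord of B minor, so it is the borrowed ii°.

ii°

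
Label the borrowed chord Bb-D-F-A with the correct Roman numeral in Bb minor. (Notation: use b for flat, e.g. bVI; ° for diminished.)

Imaj7

The root Bb is the diatonic 1st degree of Bb minor; the borrowing shows in the chord quality. Diatonically Bb minor has Bbm (i) on that degree; Bb–D–F–A is instead the major-seventh chord native to Bb major, so it takes the label Imaj7.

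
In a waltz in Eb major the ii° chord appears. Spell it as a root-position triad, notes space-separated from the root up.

The root, F, is scale degree 2 — the same note in Eb major and Eb minor; only the chord quality changes. In Eb minor the chord on F is F–Ab–Cb.

F Ab Cb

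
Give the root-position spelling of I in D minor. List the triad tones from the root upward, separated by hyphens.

D-F#-A

I is built on scale degree 1, which is D in both D minor and its parallel. Stacking thirds in D major on D gives D–F#–A.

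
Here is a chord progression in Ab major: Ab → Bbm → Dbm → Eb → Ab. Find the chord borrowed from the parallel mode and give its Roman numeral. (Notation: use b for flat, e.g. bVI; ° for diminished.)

iv

The diatonic triads in Ab major are Ab, Bbm, Cm, Db, Eb, Fm, Gdim. Ab, Bbm and Eb are all diatonic. Dbm (Db–Fb–Ab) doesn't fit — on degree 4 Ab major would have Db (IV). Dbm is the degree-4 chord of Ab minor, so it is the borrowed iv.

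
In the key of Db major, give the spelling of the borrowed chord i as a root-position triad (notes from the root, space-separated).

The root, Db, is scale degree 1 — the same note in Db major and Db minor; only the chord quality changes. Stacking thirds in Db minor on Db gives Db–Fb–Ab.

Db Fb Ab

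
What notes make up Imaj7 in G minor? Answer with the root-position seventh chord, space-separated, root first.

G B D F#

The root, G, is scale degree 1 — the same note in G minor and G major; only the chord quality changes. Building the major-seventh chord from the parallel major on G: G–B–D–F#.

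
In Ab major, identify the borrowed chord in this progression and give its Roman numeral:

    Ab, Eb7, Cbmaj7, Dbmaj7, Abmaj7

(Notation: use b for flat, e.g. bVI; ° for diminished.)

bIIImaj7

Ab major has the diatonic set Ab, Bbm, Cm, Db, Eb, Fm, Gdim. Ab, Eb7, Dbmaj7 and Abmaj7 are all diatonic. But Cbmaj7 (Cb–Eb–Gb–Bb) is foreign: the diatonic iii on degree 3 is Cm, whereas Cbmaj7 comes from Ab minor. It is labeled bIIImaj7.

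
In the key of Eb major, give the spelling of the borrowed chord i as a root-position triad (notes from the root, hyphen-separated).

Eb-Gb-Bb

i is built on scale degree 1, which is Eb in both Eb major and its parallel. Stacking thirds in Eb minor on Eb gives Eb–Gb–Bb.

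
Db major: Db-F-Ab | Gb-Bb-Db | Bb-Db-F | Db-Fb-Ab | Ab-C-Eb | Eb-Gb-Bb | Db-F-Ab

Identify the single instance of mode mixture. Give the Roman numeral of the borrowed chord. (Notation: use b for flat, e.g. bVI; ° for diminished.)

i

In Db major the diatonic chords are Db, Ebm, Fm, Gb, Ab, Bbm, Cdim. Of the given chords, Db–F–Ab = Db, Gb–Bb–Db = Gb, Bb–Db–F = Bbm, Ab–C–Eb = Ab and Eb–Gb–Bb = Ebm are diatonic. But Db–Fb–Ab is foreign: the diatonic I on degree 1 is Db, whereas Dbm comes from Db minor. It is labeled i.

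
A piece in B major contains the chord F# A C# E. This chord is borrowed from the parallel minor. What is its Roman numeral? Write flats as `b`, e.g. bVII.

The root F# is the diatonic 5th degree of B major; the borrowing shows in the chord quality. The diatonic chord on degree 5 would be F# (V), but F#–A–C#–E is the minor-seventh chord from B minor. As a borrowed chord it is labeled v7.

v7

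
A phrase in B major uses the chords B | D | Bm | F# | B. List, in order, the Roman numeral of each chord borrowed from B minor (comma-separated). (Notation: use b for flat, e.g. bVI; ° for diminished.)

bIII, i

In B major the diatonic chords are B, C#m, D#m, E, F#, G#m, A#dim. B and F# are both diatonic. But D (D–F#–A) is foreign: the diatonic iii on degree 3 is D#m, whereas D comes from B minor. It is labeled bIII. Bm (B–D–F#) doesn't fit — on degree 1 B major would have B (I). Bm is the degree-1 chord of B minor, so it is the borrowed i.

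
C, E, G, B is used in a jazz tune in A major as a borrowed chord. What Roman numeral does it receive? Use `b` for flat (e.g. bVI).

bIIImaj7

In A major scale degree 3 is C#; C is its lowered form, from A minor. Diatonically A major has C#m (iii) on that degree; C–E–G–B is instead the major-seventh chord native to A minor, so it takes the label bIIImaj7.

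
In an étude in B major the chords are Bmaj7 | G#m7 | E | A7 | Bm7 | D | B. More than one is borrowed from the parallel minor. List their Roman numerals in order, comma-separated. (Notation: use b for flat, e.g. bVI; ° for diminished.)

The diatonic triads in B major are B, C#m, D#m, E, F#, G#m, A#dim. Bmaj7, G#m7, E and B all belong to that set. A7 (A–C#–E–G) doesn't fit — on degree 7 B major would have A#dim (vii°). A7 is the degree-7 chord of B minor, so it is the borrowed bVII7. Bm7 (B–D–F#–A) is not: scale degree 1 in B major carries B (I). In B minor the chord on that degree is Bm7, so here it functions as i7, borrowed from the parallel minor. But D (D–F#–A) is foreign: the diatonic iii on degree 3 is D#m, whereas D comes from B minor. It is labeled bIII.

bVII7, i7, bIII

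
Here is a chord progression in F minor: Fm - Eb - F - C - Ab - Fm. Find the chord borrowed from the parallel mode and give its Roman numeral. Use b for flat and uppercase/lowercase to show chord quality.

The diatonic triads in F minor (with V from harmonic minor) are Fm, Gdim, Ab, Bbm, C, Db, Eb. Of the given chords, Fm, Eb, C and Ab are diatonic. F (F–A–C) doesn't fit — on degree 1 F minor would have Fm (i). F is the degree-1 chord of F major, so it is the borrowed I.

I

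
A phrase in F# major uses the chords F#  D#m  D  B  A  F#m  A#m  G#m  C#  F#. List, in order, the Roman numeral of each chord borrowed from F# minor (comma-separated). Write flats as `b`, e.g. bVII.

In F# major the diatonic chords are F#, G#m, A#m, B, C#, D#m, E#dim. F#, D#m, B, A#m, G#m and C# are all diatonic. But D (D–F#–A) is foreign: the diatonic vi on degree 6 is D#m, whereas D comes from F# minor. It is labeled bVI. A (A–C#–E) is not: scale degree 3 in F# major carries A#m (iii). In F# minor the chord on that degree is A, so here it functions as bIII, borrowed from the parallel minor. F#m (F#–A–C#) doesn't fit — on degree 1 F# major would have F# (I). F#m is the degree-1 chord of F# minor, so it is the borrowed i.

bVI, bIII, i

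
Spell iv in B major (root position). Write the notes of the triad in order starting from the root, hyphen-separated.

iv is built on scale degree 4, which is E in both B major and its parallel. Building the minor chord from the parallel minor on E: E–G–B.

E-G-B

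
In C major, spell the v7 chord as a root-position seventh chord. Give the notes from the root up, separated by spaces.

G Bb D F

The root, G, is scale degree 5 — the same note in C major and C minor; only the chord quality changes. Stacking thirds in C minor on G gives G–Bb–D–F.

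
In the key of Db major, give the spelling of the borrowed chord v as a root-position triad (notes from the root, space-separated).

Ab Cb Eb

The root, Ab, is scale degree 5 — the same note in Db major and Db minor; only the chord quality changes. In Db minor the chord on Ab is Ab–Cb–Eb.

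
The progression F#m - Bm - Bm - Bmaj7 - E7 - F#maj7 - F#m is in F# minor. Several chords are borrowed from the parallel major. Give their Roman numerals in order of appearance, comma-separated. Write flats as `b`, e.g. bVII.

IVmaj7, Imaj7

F# minor has the diatonic set F#m, G#dim, A, Bm, C#, D, E (with V from harmonic minor). Of the given chords, F#m, Bm and E7 are diatonic. But Bmaj7 (B–D#–F#–A#) is foreign: the diatonic iv on degree 4 is Bm, whereas Bmaj7 comes from F# major. It is labeled IVmaj7. F#maj7 (F#–A#–C#–E#) doesn't fit — on degree 1 F# minor would have F#m (i). F#maj7 is the degree-1 chord of F# major, so it is the borrowed Imaj7.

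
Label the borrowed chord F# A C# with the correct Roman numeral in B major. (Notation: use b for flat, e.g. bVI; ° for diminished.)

v

F# is scale degree 5 in B major. The diatonic chord on degree 5 would be F# (V), but F#–A–C# is the minor chord from B minor. As a borrowed chord it is labeled v.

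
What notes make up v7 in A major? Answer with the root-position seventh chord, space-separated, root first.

E G B D

The root, E, is scale degree 5 — the same note in A major and A minor; only the chord quality changes. Stacking thirds in A minor on E gives E–G–B–D.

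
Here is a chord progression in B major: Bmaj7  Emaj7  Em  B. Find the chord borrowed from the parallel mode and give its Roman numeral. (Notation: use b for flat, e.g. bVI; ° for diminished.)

iv

The diatonic triads in B major are B, C#m, D#m, E, F#, G#m, A#dim. Bmaj7, Emaj7 and B all belong to that set. Em (E–G–B) doesn't fit — on degree 4 B major would have E (IV). Em is the degree-4 chord of B minor, so it is the borrowed iv.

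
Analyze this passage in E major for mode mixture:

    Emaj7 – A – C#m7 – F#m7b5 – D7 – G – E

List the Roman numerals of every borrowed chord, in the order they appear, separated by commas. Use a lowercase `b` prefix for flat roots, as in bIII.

iiø7, bVII7, bIII

E major has the diatonic set E, F#m, G#m, A, B, C#m, D#dim. Of the given chords, Emaj7, A, C#m7 and E are diatonic. F#m7b5 (F#–A–C–E) is not: scale degree 2 in E major carries F#m (ii). In E minor the chord on that degree is F#m7b5, so here it functions as iiø7, borrowed from the parallel minor. D7 (D–F#–A–C) doesn't fit — on degree 7 E major would have D#dim (vii°). D7 is the degree-7 chord of E minor, so it is the borrowed bVII7. G (G–B–D) doesn't fit — on degree 3 E major would have G#m (iii). G is the degree-3 chord of E minor, so it is the borrowed bIII.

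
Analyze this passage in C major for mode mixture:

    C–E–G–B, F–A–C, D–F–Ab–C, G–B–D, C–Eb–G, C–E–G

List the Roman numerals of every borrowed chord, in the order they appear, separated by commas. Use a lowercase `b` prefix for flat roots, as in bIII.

iiø7, i

In C major the diatonic chords are C, Dm, Em, F, G, Am, Bdim. C–E–G–B = Cmaj7, F–A–C = F, G–B–D = G and C–E–G = C all belong to that set. But D–F–Ab–C is foreign: the diatonic ii on degree 2 is Dm, whereas Dm7b5 comes from C minor. It is labeled iiø7. But C–Eb–G is foreign: the diatonic I on degree 1 is C, whereas Cm comes from C minor. It is labeled i.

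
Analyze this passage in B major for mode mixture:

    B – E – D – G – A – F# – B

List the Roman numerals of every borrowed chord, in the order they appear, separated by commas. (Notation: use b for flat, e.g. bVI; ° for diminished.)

bIII, bVI, bVII

B major has the diatonic set B, C#m, D#m, E, F#, G#m, A#dim. B, E and F# all belong to that set. D (D–F#–A) is not: scale degree 3 in B major carries D#m (iii). In B minor the chord on that degree is D, so here it functions as bIII, borrowed from the parallel minor. G (G–B–D) is not: scale degree 6 in B major carries G#m (vi). In B minor the chord on that degree is G, so here it functions as bVI, borrowed from the parallel minor. A (A–C#–E) doesn't fit — on degree 7 B major would have A#dim (vii°). A is the degree-7 chord of B minor, so it is the borrowed bVII.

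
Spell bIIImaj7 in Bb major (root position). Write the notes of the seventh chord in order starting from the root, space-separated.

Scale degree 3 in Bb major is D. bIIImaj7 uses the lowered form, Db, taken from Bb minor. Stacking thirds in Bb minor on Db gives Db–F–Ab–C.

Db F Ab C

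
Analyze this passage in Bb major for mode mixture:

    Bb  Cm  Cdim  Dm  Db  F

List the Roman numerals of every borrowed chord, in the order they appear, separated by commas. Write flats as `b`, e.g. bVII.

ii°, bIII

In Bb major the diatonic chords are Bb, Cm, Dm, Eb, F, Gm, Adim. Of the given chords, Bb, Cm, Dm and F are diatonic. Cdim (C–Eb–Gb) is not: scale degree 2 in Bb major carries Cm (ii). In Bb minor the chord on that degree is Cdim, so here it functions as ii°, borrowed from the parallel minor. Db (Db–F–Ab) doesn't fit — on degree 3 Bb major would have Dm (iii). Db is the degree-3 chord of Bb minor, so it is the borrowed bIII.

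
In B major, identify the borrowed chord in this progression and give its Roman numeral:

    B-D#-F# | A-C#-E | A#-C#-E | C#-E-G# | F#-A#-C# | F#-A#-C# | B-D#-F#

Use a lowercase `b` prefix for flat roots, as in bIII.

bVII

In B major the diatonic chords are B, C#m, D#m, E, F#, G#m, A#dim. B–D#–F# = B, A#–C#–E = A#dim, C#–E–G# = C#m and F#–A#–C# = F# all belong to that set. A–C#–E doesn't fit — on degree 7 B major would have A#dim (vii°). A is the degree-7 chord of B minor, so it is the borrowed bVII.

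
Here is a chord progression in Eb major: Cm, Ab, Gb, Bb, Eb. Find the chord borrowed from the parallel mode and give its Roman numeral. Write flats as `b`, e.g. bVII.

bIII

In Eb major the diatonic chords are Eb, Fm, Gm, Ab, Bb, Cm, Ddim. Cm, Ab, Bb and Eb are all diatonic. Gb (Gb–Bb–Db) doesn't fit — on degree 3 Eb major would have Gm (iii). Gb is the degree-3 chord of Eb minor, so it is the borrowed bIII.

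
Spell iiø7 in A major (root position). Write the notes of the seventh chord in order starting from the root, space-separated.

B D F A

iiø7 is built on scale degree 2, which is B in both A major and its parallel. In A minor the chord on B is B–D–F–A.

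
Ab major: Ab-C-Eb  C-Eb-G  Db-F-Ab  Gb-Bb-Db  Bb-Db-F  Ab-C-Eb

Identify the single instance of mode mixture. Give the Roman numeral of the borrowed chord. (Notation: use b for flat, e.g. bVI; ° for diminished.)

bVII

The diatonic triads in Ab major are Ab, Bbm, Cm, Db, Eb, Fm, Gdim. Of the given chords, Ab–C–Eb = Ab, C–Eb–G = Cm, Db–F–Ab = Db and Bb–Db–F = Bbm are diatonic. But Gb–Bb–Db is foreign: the diatonic vii° on degree 7 is Gdim, whereas Gb comes from Ab minor. It is labeled bVII.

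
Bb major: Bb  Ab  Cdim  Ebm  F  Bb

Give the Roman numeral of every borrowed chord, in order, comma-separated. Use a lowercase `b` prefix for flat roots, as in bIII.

bVII, ii°, iv

In Bb major the diatonic chords are Bb, Cm, Dm, Eb, F, Gm, Adim. Bb and F both belong to that set. But Ab (Ab–C–Eb) is foreign: the diatonic vii° on degree 7 is Adim, whereas Ab comes from Bb minor. It is labeled bVII. But Cdim (C–Eb–Gb) is foreign: the diatonic ii on degree 2 is Cm, whereas Cdim comes from Bb minor. It is labeled ii°. Ebm (Eb–Gb–Bb) doesn't fit — on degree 4 Bb major would have Eb (IV). Ebm is the degree-4 chord of Bb minor, so it is the borrowed iv.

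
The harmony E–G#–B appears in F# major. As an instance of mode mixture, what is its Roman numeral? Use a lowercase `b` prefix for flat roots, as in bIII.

bVII

The root E is the lowered 7th scale degree — diatonically F# major has E# there. The diatonic chord on degree 7 would be E#dim (vii°), but E–G#–B is the major chord from F# minor. As a borrowed chord it is labeled bVII.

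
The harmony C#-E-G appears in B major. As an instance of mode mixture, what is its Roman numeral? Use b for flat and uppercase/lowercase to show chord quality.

The root C# is the diatonic 2nd degree of B major; the borrowing shows in the chord quality. Diatonically B major has C#m (ii) on that degree; C#–E–G is instead the diminished chord native to B minor, so it takes the label ii°.

ii°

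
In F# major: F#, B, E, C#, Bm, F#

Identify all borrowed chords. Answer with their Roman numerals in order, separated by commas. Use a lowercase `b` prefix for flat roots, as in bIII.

The diatonic triads in F# major are F#, G#m, A#m, B, C#, D#m, E#dim. F#, B and C# all belong to that set. E (E–G#–B) doesn't fit — on degree 7 F# major would have E#dim (vii°). E is the degree-7 chord of F# minor, so it is the borrowed bVII. But Bm (B–D–F#) is foreign: the diatonic IV on degree 4 is B, whereas Bm comes from F# minor. It is labeled iv.

bVII, iv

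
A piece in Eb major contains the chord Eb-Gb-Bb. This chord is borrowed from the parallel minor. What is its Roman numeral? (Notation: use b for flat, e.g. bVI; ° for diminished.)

The root Eb is the diatonic 1st degree of Eb major; the borrowing shows in the chord quality. Eb–Gb–Bb is a minor chord — the form found in Eb minor, not the diatonic I (Eb). Borrowed into Eb major it is written i.

i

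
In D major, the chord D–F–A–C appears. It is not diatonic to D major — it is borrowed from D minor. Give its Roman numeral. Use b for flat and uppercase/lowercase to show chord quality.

The root D is the diatonic 1st degree of D major; the borrowing shows in the chord quality. The diatonic chord on degree 1 would be D (I), but D–F–A–C is the minor-seventh chord from D minor. As a borrowed chord it is labeled i7.

i7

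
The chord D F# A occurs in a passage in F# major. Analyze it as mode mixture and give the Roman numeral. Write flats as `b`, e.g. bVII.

bVI

The root D is the lowered 6th scale degree — diatonically F# major has D# there. Diatonically F# major has D#m (vi) on that degree; D–F#–A is instead the major chord native to F# minor, so it takes the label bVI.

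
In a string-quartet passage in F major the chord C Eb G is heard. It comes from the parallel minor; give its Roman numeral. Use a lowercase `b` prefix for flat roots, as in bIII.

C is scale degree 5 in F major. The diatonic chord on degree 5 would be C (V), but C–Eb–G is the minor chord from F minor. As a borrowed chord it is labeled v.

v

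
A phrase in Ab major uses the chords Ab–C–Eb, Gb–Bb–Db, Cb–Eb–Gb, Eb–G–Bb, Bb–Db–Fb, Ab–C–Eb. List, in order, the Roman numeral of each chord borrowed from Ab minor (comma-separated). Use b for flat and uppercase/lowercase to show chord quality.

In Ab major the diatonic chords are Ab, Bbm, Cm, Db, Eb, Fm, Gdim. Ab–C–Eb = Ab and Eb–G–Bb = Eb are both diatonic. But Gb–Bb–Db is foreign: the diatonic vii° on degree 7 is Gdim, whereas Gb comes from Ab minor. It is labeled bVII. Cb–Eb–Gb is not: scale degree 3 in Ab major carries Cm (iii). In Ab minor the chord on that degree is Cb, so here it functions as bIII, borrowed from the parallel minor. Bb–Db–Fb doesn't fit — on degree 2 Ab major would have Bbm (ii). Bbdim is the degree-2 chord of Ab minor, so it is the borrowed ii°.

bVII, bIII, ii°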